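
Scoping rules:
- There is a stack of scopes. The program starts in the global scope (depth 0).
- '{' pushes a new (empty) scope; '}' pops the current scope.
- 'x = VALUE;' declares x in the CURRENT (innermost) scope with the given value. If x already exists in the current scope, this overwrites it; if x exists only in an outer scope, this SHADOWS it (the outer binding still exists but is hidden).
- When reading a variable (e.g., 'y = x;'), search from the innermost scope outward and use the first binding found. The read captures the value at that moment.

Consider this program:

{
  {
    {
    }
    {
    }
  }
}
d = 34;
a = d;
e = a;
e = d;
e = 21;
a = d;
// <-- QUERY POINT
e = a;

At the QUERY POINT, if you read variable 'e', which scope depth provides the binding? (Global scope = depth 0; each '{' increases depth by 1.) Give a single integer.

Step 1: enter scope (depth=1)
Step 2: enter scope (depth=2)
Step 3: enter scope (depth=3)
Step 4: exit scope (depth=2)
Step 5: enter scope (depth=3)
Step 6: exit scope (depth=2)
Step 7: exit scope (depth=1)
Step 8: exit scope (depth=0)
Step 9: declare d=34 at depth 0
Step 10: declare a=(read d)=34 at depth 0
Step 11: declare e=(read a)=34 at depth 0
Step 12: declare e=(read d)=34 at depth 0
Step 13: declare e=21 at depth 0
Step 14: declare a=(read d)=34 at depth 0
Visible at query point: a=34 d=34 e=21

Answer: 0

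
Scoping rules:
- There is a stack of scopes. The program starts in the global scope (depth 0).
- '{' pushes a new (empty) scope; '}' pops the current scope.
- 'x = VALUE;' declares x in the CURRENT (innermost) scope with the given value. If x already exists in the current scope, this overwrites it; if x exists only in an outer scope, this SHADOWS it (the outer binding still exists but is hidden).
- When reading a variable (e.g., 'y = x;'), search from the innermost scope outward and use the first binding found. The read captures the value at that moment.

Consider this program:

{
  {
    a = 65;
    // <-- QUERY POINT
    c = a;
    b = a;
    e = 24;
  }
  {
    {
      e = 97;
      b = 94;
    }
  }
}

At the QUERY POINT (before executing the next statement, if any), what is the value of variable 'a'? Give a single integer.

Answer: 65

Derivation:
Step 1: enter scope (depth=1)
Step 2: enter scope (depth=2)
Step 3: declare a=65 at depth 2
Visible at query point: a=65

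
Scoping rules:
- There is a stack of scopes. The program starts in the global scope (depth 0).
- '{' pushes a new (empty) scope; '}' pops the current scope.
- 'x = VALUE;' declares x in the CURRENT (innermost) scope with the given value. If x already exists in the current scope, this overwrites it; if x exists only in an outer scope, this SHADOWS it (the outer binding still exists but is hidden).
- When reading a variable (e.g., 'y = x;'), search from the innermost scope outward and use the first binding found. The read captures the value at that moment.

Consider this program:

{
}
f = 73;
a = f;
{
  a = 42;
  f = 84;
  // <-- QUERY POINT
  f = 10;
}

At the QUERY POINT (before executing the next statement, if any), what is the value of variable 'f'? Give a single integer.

Answer: 84

Derivation:
Step 1: enter scope (depth=1)
Step 2: exit scope (depth=0)
Step 3: declare f=73 at depth 0
Step 4: declare a=(read f)=73 at depth 0
Step 5: enter scope (depth=1)
Step 6: declare a=42 at depth 1
Step 7: declare f=84 at depth 1
Visible at query point: a=42 f=84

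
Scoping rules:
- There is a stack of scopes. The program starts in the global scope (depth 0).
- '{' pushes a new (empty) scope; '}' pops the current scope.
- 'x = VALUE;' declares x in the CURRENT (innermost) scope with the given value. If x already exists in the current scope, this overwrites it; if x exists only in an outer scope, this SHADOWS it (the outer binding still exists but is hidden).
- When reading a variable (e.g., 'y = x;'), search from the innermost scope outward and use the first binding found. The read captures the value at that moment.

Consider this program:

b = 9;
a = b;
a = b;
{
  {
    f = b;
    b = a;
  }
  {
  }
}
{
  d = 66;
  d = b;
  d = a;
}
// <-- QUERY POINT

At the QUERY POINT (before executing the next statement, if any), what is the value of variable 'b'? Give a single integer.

Answer: 9

Derivation:
Step 1: declare b=9 at depth 0
Step 2: declare a=(read b)=9 at depth 0
Step 3: declare a=(read b)=9 at depth 0
Step 4: enter scope (depth=1)
Step 5: enter scope (depth=2)
Step 6: declare f=(read b)=9 at depth 2
Step 7: declare b=(read a)=9 at depth 2
Step 8: exit scope (depth=1)
Step 9: enter scope (depth=2)
Step 10: exit scope (depth=1)
Step 11: exit scope (depth=0)
Step 12: enter scope (depth=1)
Step 13: declare d=66 at depth 1
Step 14: declare d=(read b)=9 at depth 1
Step 15: declare d=(read a)=9 at depth 1
Step 16: exit scope (depth=0)
Visible at query point: a=9 b=9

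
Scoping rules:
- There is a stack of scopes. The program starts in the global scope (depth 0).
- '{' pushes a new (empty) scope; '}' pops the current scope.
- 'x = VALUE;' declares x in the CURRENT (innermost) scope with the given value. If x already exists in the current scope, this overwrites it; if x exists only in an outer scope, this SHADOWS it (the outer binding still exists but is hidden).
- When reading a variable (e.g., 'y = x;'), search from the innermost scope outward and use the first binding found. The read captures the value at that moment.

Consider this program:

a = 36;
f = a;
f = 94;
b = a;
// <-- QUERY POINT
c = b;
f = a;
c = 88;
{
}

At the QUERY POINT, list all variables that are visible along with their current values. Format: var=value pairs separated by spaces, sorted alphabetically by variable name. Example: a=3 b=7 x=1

Answer: a=36 b=36 f=94

Derivation:
Step 1: declare a=36 at depth 0
Step 2: declare f=(read a)=36 at depth 0
Step 3: declare f=94 at depth 0
Step 4: declare b=(read a)=36 at depth 0
Visible at query point: a=36 b=36 f=94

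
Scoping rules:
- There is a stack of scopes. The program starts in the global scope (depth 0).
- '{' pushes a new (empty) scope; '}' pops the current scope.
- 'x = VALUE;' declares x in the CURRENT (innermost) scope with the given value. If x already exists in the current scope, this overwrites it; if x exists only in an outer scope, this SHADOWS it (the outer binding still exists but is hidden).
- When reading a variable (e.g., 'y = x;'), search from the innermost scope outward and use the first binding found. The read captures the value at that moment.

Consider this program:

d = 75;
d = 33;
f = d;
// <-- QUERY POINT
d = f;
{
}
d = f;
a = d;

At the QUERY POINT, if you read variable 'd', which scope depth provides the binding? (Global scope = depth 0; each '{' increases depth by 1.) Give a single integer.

Answer: 0

Derivation:
Step 1: declare d=75 at depth 0
Step 2: declare d=33 at depth 0
Step 3: declare f=(read d)=33 at depth 0
Visible at query point: d=33 f=33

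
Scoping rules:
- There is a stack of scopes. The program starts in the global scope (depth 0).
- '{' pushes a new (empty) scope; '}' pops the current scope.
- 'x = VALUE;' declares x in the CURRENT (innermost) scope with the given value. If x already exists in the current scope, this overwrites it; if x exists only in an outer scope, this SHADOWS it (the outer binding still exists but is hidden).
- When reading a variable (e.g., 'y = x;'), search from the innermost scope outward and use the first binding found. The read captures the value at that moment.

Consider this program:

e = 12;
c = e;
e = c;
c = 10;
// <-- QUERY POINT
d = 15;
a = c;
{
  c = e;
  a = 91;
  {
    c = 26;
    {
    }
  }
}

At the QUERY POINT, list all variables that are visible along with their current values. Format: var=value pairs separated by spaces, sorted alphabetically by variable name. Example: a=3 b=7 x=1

Answer: c=10 e=12

Derivation:
Step 1: declare e=12 at depth 0
Step 2: declare c=(read e)=12 at depth 0
Step 3: declare e=(read c)=12 at depth 0
Step 4: declare c=10 at depth 0
Visible at query point: c=10 e=12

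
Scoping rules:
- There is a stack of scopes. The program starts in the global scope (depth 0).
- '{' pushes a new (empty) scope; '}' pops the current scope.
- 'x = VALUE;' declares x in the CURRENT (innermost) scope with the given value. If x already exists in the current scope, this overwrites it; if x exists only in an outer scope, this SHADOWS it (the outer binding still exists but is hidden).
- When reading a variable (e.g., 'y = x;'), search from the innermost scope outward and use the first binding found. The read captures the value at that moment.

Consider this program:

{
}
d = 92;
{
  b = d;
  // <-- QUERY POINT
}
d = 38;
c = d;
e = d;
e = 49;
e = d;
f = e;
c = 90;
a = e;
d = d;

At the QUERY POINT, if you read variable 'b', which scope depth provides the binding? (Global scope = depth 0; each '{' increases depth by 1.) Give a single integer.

Answer: 1

Derivation:
Step 1: enter scope (depth=1)
Step 2: exit scope (depth=0)
Step 3: declare d=92 at depth 0
Step 4: enter scope (depth=1)
Step 5: declare b=(read d)=92 at depth 1
Visible at query point: b=92 d=92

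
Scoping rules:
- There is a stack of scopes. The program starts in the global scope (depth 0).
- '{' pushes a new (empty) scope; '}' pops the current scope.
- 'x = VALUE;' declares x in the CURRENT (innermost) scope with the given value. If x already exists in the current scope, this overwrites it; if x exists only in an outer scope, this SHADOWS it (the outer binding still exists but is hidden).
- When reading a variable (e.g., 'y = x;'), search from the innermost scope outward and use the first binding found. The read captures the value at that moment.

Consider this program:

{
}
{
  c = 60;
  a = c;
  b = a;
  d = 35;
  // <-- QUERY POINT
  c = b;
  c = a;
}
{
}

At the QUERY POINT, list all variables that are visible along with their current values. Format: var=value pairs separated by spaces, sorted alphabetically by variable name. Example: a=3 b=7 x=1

Step 1: enter scope (depth=1)
Step 2: exit scope (depth=0)
Step 3: enter scope (depth=1)
Step 4: declare c=60 at depth 1
Step 5: declare a=(read c)=60 at depth 1
Step 6: declare b=(read a)=60 at depth 1
Step 7: declare d=35 at depth 1
Visible at query point: a=60 b=60 c=60 d=35

Answer: a=60 b=60 c=60 d=35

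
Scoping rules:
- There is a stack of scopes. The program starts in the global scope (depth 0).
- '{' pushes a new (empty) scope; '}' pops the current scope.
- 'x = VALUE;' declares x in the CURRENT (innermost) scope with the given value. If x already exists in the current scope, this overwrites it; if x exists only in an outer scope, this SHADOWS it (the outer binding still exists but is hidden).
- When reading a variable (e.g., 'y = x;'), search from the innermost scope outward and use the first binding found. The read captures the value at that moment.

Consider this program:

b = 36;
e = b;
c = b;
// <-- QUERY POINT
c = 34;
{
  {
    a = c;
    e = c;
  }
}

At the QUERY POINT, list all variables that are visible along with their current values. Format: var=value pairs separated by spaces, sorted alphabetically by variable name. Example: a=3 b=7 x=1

Answer: b=36 c=36 e=36

Derivation:
Step 1: declare b=36 at depth 0
Step 2: declare e=(read b)=36 at depth 0
Step 3: declare c=(read b)=36 at depth 0
Visible at query point: b=36 c=36 e=36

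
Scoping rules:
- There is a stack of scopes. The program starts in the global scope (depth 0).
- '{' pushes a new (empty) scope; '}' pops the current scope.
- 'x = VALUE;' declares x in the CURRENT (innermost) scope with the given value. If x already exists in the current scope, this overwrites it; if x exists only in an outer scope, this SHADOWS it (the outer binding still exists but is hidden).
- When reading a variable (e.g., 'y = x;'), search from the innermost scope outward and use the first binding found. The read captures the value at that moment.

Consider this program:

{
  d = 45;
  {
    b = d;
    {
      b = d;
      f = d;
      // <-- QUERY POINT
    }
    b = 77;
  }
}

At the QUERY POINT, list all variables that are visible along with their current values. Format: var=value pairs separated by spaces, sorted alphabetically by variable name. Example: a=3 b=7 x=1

Step 1: enter scope (depth=1)
Step 2: declare d=45 at depth 1
Step 3: enter scope (depth=2)
Step 4: declare b=(read d)=45 at depth 2
Step 5: enter scope (depth=3)
Step 6: declare b=(read d)=45 at depth 3
Step 7: declare f=(read d)=45 at depth 3
Visible at query point: b=45 d=45 f=45

Answer: b=45 d=45 f=45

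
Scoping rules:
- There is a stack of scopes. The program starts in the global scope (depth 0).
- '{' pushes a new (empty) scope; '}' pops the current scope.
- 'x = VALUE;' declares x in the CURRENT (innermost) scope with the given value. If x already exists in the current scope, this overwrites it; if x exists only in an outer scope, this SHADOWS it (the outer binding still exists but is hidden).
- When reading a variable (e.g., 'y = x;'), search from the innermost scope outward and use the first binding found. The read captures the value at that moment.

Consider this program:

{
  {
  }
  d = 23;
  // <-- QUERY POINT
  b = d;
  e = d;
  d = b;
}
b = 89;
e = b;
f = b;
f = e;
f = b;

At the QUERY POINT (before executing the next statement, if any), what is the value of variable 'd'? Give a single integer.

Answer: 23

Derivation:
Step 1: enter scope (depth=1)
Step 2: enter scope (depth=2)
Step 3: exit scope (depth=1)
Step 4: declare d=23 at depth 1
Visible at query point: d=23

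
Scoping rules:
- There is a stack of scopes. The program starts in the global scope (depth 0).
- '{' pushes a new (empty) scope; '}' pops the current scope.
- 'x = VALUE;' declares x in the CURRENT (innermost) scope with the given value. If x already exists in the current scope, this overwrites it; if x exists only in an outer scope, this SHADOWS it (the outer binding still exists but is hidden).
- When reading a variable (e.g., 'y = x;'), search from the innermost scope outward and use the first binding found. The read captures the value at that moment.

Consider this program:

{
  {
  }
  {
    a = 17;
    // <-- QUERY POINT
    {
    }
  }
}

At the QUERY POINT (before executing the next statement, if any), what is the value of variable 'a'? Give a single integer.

Step 1: enter scope (depth=1)
Step 2: enter scope (depth=2)
Step 3: exit scope (depth=1)
Step 4: enter scope (depth=2)
Step 5: declare a=17 at depth 2
Visible at query point: a=17

Answer: 17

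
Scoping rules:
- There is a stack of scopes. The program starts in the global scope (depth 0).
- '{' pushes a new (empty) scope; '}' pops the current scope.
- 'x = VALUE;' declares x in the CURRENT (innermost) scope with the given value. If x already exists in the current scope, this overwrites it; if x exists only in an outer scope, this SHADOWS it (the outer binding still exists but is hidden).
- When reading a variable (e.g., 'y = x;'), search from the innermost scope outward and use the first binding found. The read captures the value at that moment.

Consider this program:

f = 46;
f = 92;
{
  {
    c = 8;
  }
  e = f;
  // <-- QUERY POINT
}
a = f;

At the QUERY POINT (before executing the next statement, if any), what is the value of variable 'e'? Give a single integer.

Answer: 92

Derivation:
Step 1: declare f=46 at depth 0
Step 2: declare f=92 at depth 0
Step 3: enter scope (depth=1)
Step 4: enter scope (depth=2)
Step 5: declare c=8 at depth 2
Step 6: exit scope (depth=1)
Step 7: declare e=(read f)=92 at depth 1
Visible at query point: e=92 f=92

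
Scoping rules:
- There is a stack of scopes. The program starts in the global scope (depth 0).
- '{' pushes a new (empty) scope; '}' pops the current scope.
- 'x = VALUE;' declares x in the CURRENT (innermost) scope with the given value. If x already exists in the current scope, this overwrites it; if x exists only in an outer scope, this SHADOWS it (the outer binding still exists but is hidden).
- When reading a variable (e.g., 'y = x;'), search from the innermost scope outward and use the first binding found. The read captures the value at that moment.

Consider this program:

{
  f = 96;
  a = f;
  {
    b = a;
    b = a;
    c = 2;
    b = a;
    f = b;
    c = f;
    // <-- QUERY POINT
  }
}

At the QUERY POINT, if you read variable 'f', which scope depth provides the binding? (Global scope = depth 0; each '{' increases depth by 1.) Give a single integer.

Step 1: enter scope (depth=1)
Step 2: declare f=96 at depth 1
Step 3: declare a=(read f)=96 at depth 1
Step 4: enter scope (depth=2)
Step 5: declare b=(read a)=96 at depth 2
Step 6: declare b=(read a)=96 at depth 2
Step 7: declare c=2 at depth 2
Step 8: declare b=(read a)=96 at depth 2
Step 9: declare f=(read b)=96 at depth 2
Step 10: declare c=(read f)=96 at depth 2
Visible at query point: a=96 b=96 c=96 f=96

Answer: 2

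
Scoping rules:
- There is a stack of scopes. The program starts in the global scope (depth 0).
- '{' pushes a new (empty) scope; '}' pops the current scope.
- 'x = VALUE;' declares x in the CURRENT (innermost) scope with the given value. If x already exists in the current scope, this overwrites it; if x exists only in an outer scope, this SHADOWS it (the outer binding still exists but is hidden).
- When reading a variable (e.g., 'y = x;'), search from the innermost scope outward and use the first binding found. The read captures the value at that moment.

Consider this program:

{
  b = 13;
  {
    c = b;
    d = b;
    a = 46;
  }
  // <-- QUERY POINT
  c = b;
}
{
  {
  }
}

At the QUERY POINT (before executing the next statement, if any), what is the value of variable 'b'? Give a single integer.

Answer: 13

Derivation:
Step 1: enter scope (depth=1)
Step 2: declare b=13 at depth 1
Step 3: enter scope (depth=2)
Step 4: declare c=(read b)=13 at depth 2
Step 5: declare d=(read b)=13 at depth 2
Step 6: declare a=46 at depth 2
Step 7: exit scope (depth=1)
Visible at query point: b=13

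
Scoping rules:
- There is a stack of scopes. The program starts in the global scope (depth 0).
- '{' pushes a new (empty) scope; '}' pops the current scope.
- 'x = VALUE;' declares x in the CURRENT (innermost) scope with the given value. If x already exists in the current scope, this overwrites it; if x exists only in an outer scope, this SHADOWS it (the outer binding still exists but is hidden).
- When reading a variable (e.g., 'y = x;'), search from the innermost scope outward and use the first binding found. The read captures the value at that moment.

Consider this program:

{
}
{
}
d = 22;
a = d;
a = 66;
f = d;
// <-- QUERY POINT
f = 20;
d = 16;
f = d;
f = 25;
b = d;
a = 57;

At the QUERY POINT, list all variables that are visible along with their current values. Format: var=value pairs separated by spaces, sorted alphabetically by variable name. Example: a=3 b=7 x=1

Step 1: enter scope (depth=1)
Step 2: exit scope (depth=0)
Step 3: enter scope (depth=1)
Step 4: exit scope (depth=0)
Step 5: declare d=22 at depth 0
Step 6: declare a=(read d)=22 at depth 0
Step 7: declare a=66 at depth 0
Step 8: declare f=(read d)=22 at depth 0
Visible at query point: a=66 d=22 f=22

Answer: a=66 d=22 f=22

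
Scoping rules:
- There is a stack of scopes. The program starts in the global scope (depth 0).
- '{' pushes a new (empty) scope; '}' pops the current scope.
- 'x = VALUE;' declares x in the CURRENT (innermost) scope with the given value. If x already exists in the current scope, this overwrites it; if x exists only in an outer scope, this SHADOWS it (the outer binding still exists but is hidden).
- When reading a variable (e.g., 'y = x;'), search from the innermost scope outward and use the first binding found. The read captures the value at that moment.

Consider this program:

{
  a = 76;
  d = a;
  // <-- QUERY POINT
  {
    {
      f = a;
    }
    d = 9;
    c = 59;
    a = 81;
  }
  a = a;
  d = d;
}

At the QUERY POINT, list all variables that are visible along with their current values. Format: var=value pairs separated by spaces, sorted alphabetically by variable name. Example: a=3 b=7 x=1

Step 1: enter scope (depth=1)
Step 2: declare a=76 at depth 1
Step 3: declare d=(read a)=76 at depth 1
Visible at query point: a=76 d=76

Answer: a=76 d=76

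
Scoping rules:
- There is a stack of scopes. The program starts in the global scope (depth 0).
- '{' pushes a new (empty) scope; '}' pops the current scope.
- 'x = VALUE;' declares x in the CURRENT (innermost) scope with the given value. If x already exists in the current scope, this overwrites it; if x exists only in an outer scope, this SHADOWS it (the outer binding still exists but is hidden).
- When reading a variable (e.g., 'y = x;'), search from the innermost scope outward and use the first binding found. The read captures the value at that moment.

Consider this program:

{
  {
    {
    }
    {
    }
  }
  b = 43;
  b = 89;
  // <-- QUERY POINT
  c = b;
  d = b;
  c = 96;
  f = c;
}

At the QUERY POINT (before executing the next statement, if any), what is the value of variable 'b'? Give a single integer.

Step 1: enter scope (depth=1)
Step 2: enter scope (depth=2)
Step 3: enter scope (depth=3)
Step 4: exit scope (depth=2)
Step 5: enter scope (depth=3)
Step 6: exit scope (depth=2)
Step 7: exit scope (depth=1)
Step 8: declare b=43 at depth 1
Step 9: declare b=89 at depth 1
Visible at query point: b=89

Answer: 89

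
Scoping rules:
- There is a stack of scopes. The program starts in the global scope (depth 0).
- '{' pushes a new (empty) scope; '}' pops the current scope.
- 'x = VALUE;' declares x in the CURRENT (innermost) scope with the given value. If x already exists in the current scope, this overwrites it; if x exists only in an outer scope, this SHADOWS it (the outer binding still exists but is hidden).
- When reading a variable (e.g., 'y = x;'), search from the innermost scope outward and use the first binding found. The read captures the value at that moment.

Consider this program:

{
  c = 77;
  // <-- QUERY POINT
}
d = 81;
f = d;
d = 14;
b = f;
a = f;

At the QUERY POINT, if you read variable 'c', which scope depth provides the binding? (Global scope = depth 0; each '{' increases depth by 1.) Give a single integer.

Step 1: enter scope (depth=1)
Step 2: declare c=77 at depth 1
Visible at query point: c=77

Answer: 1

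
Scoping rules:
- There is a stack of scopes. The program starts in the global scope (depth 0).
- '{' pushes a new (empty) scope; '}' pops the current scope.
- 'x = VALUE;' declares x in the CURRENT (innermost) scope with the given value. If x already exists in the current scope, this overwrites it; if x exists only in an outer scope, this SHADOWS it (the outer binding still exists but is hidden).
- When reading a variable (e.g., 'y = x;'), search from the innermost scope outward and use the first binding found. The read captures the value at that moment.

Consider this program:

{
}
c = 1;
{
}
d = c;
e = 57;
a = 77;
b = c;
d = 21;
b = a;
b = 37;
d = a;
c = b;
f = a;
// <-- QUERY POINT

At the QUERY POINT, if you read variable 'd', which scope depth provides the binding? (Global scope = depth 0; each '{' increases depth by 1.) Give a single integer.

Answer: 0

Derivation:
Step 1: enter scope (depth=1)
Step 2: exit scope (depth=0)
Step 3: declare c=1 at depth 0
Step 4: enter scope (depth=1)
Step 5: exit scope (depth=0)
Step 6: declare d=(read c)=1 at depth 0
Step 7: declare e=57 at depth 0
Step 8: declare a=77 at depth 0
Step 9: declare b=(read c)=1 at depth 0
Step 10: declare d=21 at depth 0
Step 11: declare b=(read a)=77 at depth 0
Step 12: declare b=37 at depth 0
Step 13: declare d=(read a)=77 at depth 0
Step 14: declare c=(read b)=37 at depth 0
Step 15: declare f=(read a)=77 at depth 0
Visible at query point: a=77 b=37 c=37 d=77 e=57 f=77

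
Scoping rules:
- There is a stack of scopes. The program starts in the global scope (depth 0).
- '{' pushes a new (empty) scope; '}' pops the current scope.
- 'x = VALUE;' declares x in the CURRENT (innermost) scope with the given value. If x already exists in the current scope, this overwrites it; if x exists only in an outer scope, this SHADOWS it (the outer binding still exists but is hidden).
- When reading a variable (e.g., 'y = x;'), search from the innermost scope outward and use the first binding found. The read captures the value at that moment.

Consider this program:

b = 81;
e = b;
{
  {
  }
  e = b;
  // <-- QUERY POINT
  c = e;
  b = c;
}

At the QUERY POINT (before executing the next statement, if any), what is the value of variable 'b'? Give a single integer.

Answer: 81

Derivation:
Step 1: declare b=81 at depth 0
Step 2: declare e=(read b)=81 at depth 0
Step 3: enter scope (depth=1)
Step 4: enter scope (depth=2)
Step 5: exit scope (depth=1)
Step 6: declare e=(read b)=81 at depth 1
Visible at query point: b=81 e=81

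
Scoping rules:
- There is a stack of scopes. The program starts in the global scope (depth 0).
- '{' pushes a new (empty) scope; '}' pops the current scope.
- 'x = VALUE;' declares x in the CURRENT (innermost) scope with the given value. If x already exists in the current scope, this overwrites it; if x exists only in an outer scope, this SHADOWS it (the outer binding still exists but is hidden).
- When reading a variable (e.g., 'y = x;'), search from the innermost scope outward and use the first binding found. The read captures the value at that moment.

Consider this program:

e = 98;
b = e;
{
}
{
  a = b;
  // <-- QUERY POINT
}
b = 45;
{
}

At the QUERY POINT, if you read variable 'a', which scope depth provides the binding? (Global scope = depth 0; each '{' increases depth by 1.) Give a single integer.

Answer: 1

Derivation:
Step 1: declare e=98 at depth 0
Step 2: declare b=(read e)=98 at depth 0
Step 3: enter scope (depth=1)
Step 4: exit scope (depth=0)
Step 5: enter scope (depth=1)
Step 6: declare a=(read b)=98 at depth 1
Visible at query point: a=98 b=98 e=98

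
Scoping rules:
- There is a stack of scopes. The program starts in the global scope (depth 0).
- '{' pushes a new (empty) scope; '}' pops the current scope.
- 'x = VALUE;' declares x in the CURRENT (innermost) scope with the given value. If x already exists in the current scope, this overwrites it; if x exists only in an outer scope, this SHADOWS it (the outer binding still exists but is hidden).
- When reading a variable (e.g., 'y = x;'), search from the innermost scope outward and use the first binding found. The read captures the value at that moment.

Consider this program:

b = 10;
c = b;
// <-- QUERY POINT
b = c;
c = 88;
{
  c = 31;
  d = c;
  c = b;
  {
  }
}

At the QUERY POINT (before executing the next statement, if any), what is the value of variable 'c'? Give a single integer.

Answer: 10

Derivation:
Step 1: declare b=10 at depth 0
Step 2: declare c=(read b)=10 at depth 0
Visible at query point: b=10 c=10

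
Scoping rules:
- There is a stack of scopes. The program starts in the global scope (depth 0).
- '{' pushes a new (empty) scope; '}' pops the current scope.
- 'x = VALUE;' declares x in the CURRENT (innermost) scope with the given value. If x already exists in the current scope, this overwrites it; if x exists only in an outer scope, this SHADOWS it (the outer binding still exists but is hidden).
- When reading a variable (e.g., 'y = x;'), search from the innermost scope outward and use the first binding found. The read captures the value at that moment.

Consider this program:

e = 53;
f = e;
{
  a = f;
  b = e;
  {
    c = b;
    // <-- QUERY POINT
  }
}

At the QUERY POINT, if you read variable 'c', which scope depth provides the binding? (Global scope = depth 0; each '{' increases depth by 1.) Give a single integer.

Answer: 2

Derivation:
Step 1: declare e=53 at depth 0
Step 2: declare f=(read e)=53 at depth 0
Step 3: enter scope (depth=1)
Step 4: declare a=(read f)=53 at depth 1
Step 5: declare b=(read e)=53 at depth 1
Step 6: enter scope (depth=2)
Step 7: declare c=(read b)=53 at depth 2
Visible at query point: a=53 b=53 c=53 e=53 f=53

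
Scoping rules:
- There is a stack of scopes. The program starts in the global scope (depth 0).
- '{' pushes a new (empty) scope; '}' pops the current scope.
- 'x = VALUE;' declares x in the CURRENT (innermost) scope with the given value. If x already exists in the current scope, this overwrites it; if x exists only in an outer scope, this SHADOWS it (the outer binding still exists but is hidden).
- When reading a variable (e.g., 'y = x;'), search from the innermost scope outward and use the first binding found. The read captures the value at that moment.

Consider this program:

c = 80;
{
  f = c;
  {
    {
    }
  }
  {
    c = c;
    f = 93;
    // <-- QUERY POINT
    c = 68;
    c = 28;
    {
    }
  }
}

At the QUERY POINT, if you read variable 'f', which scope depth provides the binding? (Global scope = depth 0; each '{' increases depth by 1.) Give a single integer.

Answer: 2

Derivation:
Step 1: declare c=80 at depth 0
Step 2: enter scope (depth=1)
Step 3: declare f=(read c)=80 at depth 1
Step 4: enter scope (depth=2)
Step 5: enter scope (depth=3)
Step 6: exit scope (depth=2)
Step 7: exit scope (depth=1)
Step 8: enter scope (depth=2)
Step 9: declare c=(read c)=80 at depth 2
Step 10: declare f=93 at depth 2
Visible at query point: c=80 f=93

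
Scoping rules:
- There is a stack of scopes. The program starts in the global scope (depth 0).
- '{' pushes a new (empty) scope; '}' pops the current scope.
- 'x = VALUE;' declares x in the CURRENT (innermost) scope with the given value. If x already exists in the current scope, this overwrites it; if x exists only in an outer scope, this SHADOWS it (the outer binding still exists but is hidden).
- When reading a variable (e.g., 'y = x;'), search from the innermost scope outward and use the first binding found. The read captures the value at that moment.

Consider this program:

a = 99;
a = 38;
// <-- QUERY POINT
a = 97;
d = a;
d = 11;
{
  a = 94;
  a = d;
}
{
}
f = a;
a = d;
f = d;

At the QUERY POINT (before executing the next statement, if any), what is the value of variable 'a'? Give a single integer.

Answer: 38

Derivation:
Step 1: declare a=99 at depth 0
Step 2: declare a=38 at depth 0
Visible at query point: a=38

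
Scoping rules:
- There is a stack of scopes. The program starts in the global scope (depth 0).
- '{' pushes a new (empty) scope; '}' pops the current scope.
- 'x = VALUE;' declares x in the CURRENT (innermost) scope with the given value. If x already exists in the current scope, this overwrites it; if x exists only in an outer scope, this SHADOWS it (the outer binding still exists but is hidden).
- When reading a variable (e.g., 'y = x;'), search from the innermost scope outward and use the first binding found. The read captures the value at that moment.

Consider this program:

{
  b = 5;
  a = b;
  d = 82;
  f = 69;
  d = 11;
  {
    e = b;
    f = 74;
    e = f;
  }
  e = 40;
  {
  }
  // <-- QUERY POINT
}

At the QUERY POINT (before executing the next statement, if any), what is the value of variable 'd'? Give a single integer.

Answer: 11

Derivation:
Step 1: enter scope (depth=1)
Step 2: declare b=5 at depth 1
Step 3: declare a=(read b)=5 at depth 1
Step 4: declare d=82 at depth 1
Step 5: declare f=69 at depth 1
Step 6: declare d=11 at depth 1
Step 7: enter scope (depth=2)
Step 8: declare e=(read b)=5 at depth 2
Step 9: declare f=74 at depth 2
Step 10: declare e=(read f)=74 at depth 2
Step 11: exit scope (depth=1)
Step 12: declare e=40 at depth 1
Step 13: enter scope (depth=2)
Step 14: exit scope (depth=1)
Visible at query point: a=5 b=5 d=11 e=40 f=69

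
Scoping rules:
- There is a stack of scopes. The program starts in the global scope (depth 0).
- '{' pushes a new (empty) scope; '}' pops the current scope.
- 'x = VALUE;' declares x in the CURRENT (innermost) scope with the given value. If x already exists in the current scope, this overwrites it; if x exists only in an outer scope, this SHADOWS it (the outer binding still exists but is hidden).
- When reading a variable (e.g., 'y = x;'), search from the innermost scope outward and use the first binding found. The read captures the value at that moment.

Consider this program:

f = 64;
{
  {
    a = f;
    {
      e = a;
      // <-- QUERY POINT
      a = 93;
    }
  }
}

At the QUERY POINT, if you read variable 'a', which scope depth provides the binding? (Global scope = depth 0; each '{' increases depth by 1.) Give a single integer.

Answer: 2

Derivation:
Step 1: declare f=64 at depth 0
Step 2: enter scope (depth=1)
Step 3: enter scope (depth=2)
Step 4: declare a=(read f)=64 at depth 2
Step 5: enter scope (depth=3)
Step 6: declare e=(read a)=64 at depth 3
Visible at query point: a=64 e=64 f=64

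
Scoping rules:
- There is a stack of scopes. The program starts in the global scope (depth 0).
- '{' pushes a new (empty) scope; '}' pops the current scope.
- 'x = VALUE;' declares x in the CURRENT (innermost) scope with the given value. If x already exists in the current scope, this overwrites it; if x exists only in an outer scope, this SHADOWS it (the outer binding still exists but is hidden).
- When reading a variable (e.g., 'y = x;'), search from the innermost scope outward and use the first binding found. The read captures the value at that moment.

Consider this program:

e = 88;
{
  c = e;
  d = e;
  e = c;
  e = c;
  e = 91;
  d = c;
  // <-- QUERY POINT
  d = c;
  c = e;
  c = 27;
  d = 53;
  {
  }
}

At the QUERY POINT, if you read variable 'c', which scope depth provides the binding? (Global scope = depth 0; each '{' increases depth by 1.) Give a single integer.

Step 1: declare e=88 at depth 0
Step 2: enter scope (depth=1)
Step 3: declare c=(read e)=88 at depth 1
Step 4: declare d=(read e)=88 at depth 1
Step 5: declare e=(read c)=88 at depth 1
Step 6: declare e=(read c)=88 at depth 1
Step 7: declare e=91 at depth 1
Step 8: declare d=(read c)=88 at depth 1
Visible at query point: c=88 d=88 e=91

Answer: 1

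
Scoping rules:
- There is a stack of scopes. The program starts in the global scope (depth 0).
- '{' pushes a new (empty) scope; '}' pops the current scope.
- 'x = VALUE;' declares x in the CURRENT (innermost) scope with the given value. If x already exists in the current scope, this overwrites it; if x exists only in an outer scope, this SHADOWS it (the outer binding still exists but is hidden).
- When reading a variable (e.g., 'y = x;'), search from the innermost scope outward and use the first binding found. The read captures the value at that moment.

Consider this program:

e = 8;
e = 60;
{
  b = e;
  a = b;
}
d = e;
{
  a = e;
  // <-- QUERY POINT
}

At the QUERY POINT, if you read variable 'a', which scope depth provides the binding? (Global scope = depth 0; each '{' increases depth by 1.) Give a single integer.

Step 1: declare e=8 at depth 0
Step 2: declare e=60 at depth 0
Step 3: enter scope (depth=1)
Step 4: declare b=(read e)=60 at depth 1
Step 5: declare a=(read b)=60 at depth 1
Step 6: exit scope (depth=0)
Step 7: declare d=(read e)=60 at depth 0
Step 8: enter scope (depth=1)
Step 9: declare a=(read e)=60 at depth 1
Visible at query point: a=60 d=60 e=60

Answer: 1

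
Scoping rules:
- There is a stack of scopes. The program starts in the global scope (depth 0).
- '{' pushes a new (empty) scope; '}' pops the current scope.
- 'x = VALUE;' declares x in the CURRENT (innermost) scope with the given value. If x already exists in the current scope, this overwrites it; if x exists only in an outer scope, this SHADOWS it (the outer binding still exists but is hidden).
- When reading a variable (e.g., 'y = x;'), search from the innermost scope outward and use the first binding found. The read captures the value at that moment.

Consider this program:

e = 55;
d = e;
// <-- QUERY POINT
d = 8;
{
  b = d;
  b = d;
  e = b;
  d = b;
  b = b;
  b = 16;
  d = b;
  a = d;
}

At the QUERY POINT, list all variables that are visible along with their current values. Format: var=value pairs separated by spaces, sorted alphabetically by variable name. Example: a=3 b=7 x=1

Step 1: declare e=55 at depth 0
Step 2: declare d=(read e)=55 at depth 0
Visible at query point: d=55 e=55

Answer: d=55 e=55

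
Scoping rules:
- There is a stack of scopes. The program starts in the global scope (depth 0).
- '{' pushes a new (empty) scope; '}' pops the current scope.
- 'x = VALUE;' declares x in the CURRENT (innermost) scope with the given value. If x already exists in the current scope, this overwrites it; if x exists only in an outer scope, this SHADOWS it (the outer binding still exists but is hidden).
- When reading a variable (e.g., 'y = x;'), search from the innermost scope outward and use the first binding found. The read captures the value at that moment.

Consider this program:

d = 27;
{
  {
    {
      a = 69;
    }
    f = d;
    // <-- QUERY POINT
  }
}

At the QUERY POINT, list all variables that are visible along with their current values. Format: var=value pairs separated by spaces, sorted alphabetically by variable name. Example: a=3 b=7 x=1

Answer: d=27 f=27

Derivation:
Step 1: declare d=27 at depth 0
Step 2: enter scope (depth=1)
Step 3: enter scope (depth=2)
Step 4: enter scope (depth=3)
Step 5: declare a=69 at depth 3
Step 6: exit scope (depth=2)
Step 7: declare f=(read d)=27 at depth 2
Visible at query point: d=27 f=27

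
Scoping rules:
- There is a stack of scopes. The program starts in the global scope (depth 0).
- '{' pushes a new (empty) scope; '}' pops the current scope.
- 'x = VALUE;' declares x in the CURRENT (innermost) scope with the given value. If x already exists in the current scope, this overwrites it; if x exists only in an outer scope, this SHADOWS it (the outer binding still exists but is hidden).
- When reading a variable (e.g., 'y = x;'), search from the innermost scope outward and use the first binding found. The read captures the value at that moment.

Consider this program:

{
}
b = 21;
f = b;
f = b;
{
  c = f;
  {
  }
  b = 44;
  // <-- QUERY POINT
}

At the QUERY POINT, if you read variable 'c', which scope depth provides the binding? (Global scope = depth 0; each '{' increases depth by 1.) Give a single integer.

Step 1: enter scope (depth=1)
Step 2: exit scope (depth=0)
Step 3: declare b=21 at depth 0
Step 4: declare f=(read b)=21 at depth 0
Step 5: declare f=(read b)=21 at depth 0
Step 6: enter scope (depth=1)
Step 7: declare c=(read f)=21 at depth 1
Step 8: enter scope (depth=2)
Step 9: exit scope (depth=1)
Step 10: declare b=44 at depth 1
Visible at query point: b=44 c=21 f=21

Answer: 1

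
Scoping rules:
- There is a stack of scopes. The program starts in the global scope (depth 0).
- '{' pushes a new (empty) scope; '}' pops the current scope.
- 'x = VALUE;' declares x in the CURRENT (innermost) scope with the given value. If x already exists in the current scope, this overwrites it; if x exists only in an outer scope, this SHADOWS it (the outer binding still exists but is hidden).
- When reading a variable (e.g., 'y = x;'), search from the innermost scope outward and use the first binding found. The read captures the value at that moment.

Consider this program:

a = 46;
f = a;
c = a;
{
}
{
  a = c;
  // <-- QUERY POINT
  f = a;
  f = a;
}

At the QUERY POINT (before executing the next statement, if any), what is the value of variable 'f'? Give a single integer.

Step 1: declare a=46 at depth 0
Step 2: declare f=(read a)=46 at depth 0
Step 3: declare c=(read a)=46 at depth 0
Step 4: enter scope (depth=1)
Step 5: exit scope (depth=0)
Step 6: enter scope (depth=1)
Step 7: declare a=(read c)=46 at depth 1
Visible at query point: a=46 c=46 f=46

Answer: 46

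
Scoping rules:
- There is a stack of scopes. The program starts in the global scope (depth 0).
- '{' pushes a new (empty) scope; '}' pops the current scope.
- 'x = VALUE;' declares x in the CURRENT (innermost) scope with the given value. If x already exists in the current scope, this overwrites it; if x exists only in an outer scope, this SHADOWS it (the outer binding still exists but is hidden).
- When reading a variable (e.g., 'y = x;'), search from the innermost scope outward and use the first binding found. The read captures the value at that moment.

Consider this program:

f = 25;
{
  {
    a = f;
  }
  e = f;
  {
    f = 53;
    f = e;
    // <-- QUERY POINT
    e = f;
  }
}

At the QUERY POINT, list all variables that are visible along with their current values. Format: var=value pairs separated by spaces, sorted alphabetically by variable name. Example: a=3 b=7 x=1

Step 1: declare f=25 at depth 0
Step 2: enter scope (depth=1)
Step 3: enter scope (depth=2)
Step 4: declare a=(read f)=25 at depth 2
Step 5: exit scope (depth=1)
Step 6: declare e=(read f)=25 at depth 1
Step 7: enter scope (depth=2)
Step 8: declare f=53 at depth 2
Step 9: declare f=(read e)=25 at depth 2
Visible at query point: e=25 f=25

Answer: e=25 f=25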